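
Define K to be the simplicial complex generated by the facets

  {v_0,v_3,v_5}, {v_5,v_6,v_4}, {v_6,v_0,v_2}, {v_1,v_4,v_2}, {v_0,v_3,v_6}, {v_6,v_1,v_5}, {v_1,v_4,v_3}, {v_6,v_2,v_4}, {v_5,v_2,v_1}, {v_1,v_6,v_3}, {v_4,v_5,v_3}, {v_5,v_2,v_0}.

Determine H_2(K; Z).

Order the vertices as v_0 < v_1 < v_2 < v_3 < v_4 < v_5 < v_6. Listing each simplex with vertices in this order, K has dimension 2 with simplices:

  0-simplices (7): [v_0], [v_1], [v_2], [v_3], [v_4], [v_5], [v_6]
  1-simplices (18): (18 of them)
  2-simplices (12): (12 of them)

giving chain groups C_0 ≅ Z^7, C_1 ≅ Z^18, C_2 ≅ Z^12.

Boundary ∂_1: C_1 → C_0 is given by ∂[p,q] = [q] − [p]. For instance
  ∂[v_2,v_4] = [v_4] − [v_2].
This gives a 7×18 integer matrix of rank 6; reducing to Smith normal form yields diagonal entries (1,1,1,1,1,1).

∂_2: C_2 → C_1 sends each 2-simplex [p,q,r] to [q,r] − [p,r] + [p,q]. For instance
  ∂[v_1,v_3,v_4] = [v_3,v_4] − [v_1,v_4] + [v_1,v_3],
  ∂[v_3,v_4,v_5] = [v_4,v_5] − [v_3,v_5] + [v_3,v_4].
The 18×12 boundary matrix has rank 12 and Smith normal form diag(1,1,1,1,1,1,1,1,1,1,1,2).

Now H_k = ker ∂_k / im ∂_{k+1}, so:

  H_2: rank ker ∂_2 − rank ∂_3 = (12 − 12) − 0 = 0, and there is no ∂_3, so H_2 = 0.

H_2 = 0.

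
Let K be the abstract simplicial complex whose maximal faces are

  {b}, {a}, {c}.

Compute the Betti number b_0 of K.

b_0 = 3.

K has 3 vertices.
rank ∂_0 = 0, rank ∂_1 = 0 ⇒ b_0 = 3 − 0 − 0 = 3. So H_0 ≅ Z^3.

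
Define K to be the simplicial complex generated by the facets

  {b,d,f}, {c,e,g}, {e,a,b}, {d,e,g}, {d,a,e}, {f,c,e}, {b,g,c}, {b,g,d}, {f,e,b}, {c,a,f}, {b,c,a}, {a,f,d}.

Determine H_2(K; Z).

Take the total order a < b < c < d < e < f < g on the vertex set. Then K (dimension 2) consists of the simplices:

  0-simplices (7): a, b, c, d, e, f, g
  1-simplices (18): ab, ac, ad, ae, af, bc, bd, be, bf, bg, ce, cf, cg, de, df, dg, ef, eg
  2-simplices (12): abc, abe, acf, ade, adf, bcg, bdf, bdg, bef, cef, ceg, deg

giving chain groups C_0 ≅ Z^7, C_1 ≅ Z^18, C_2 ≅ Z^12.

The boundary map ∂_1: C_1 → C_0 sends each edge [p,q] (with p < q) to q − p.
The resulting 7×18 matrix has rank 6, and its Smith normal form has invariant factors (1,1,1,1,1,1).

Boundary ∂_2: C_2 → C_1 sends each 2-simplex [p,q,r] to [q,r] − [p,r] + [p,q]. For instance
  ∂bcg = cg − bg + bc,
  ∂abc = bc − ac + ab.
The resulting 18×12 matrix has rank 12, and its Smith normal form has invariant factors (1,1,1,1,1,1,1,1,1,1,1,2).

Reading off H_k = ker ∂_k / im ∂_{k+1}:

  H_2: rank ker ∂_2 − rank ∂_3 = (12 − 12) − 0 = 0, and there is no ∂_3, so H_2 ≅ 0.

H_2 ≅ 0.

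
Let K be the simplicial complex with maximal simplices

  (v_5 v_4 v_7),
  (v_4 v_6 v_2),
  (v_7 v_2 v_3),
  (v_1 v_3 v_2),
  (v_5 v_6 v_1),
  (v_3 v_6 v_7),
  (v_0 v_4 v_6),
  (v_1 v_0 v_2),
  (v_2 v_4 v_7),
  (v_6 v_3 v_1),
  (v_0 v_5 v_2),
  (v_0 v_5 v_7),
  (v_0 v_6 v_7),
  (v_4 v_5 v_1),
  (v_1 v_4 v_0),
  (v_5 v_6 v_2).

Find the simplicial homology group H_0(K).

H_0 ≅ Z.

Fix the vertex order v_0 < v_1 < v_2 < v_3 < v_4 < v_5 < v_6 < v_7 and write every simplex with vertices in increasing order. Then dim K = 2 and the simplices of K are:

  0-simplices (8): [v_0], [v_1], [v_2], [v_3], [v_4], [v_5], [v_6], [v_7]
  1-simplices (24): (24 of them)
  2-simplices (16): (16 of them)

so the chain groups are C_0 ≅ Z^8, C_1 ≅ Z^24, C_2 ≅ Z^16.

∂_1: C_1 → C_0 sends each edge [p,q] (with p < q) to q − p.
The 8×24 boundary matrix has rank 7 and Smith normal form diag(1,1,1,1,1,1,1).

The boundary map ∂_2: C_2 → C_1 acts by ∂[p,q,r] = [q,r] − [p,r] + [p,q]. For instance
  ∂[v_1,v_4,v_5] = [v_4,v_5] − [v_1,v_5] + [v_1,v_4],
  ∂[v_0,v_5,v_7] = [v_5,v_7] − [v_0,v_7] + [v_0,v_5].
The resulting 24×16 matrix has rank 15, and its Smith normal form has invariant factors (1,1,1,1,1,1,1,1,1,1,1,1,1,1,1).

Now H_k = ker ∂_k / im ∂_{k+1}, so:

  H_0: rank C_0 − rank ∂_1 = 8 − 7 = 1, and the invariant factors of ∂_1 are all 1, so H_0 ≅ Z.

(K is a triangulation of the torus T^2.)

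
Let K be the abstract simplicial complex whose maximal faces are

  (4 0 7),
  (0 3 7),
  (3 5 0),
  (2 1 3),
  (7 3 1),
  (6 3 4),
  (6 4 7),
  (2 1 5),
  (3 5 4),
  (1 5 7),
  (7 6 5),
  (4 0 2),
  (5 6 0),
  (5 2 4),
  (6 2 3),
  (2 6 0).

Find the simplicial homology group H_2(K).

H_2 = Z.

K has 8 vertices, 24 edges, 16 triangles.
rank ∂_2 = 15, rank ∂_3 = 0 ⇒ b_2 = 16 − 15 − 0 = 1. So H_2 ≅ Z.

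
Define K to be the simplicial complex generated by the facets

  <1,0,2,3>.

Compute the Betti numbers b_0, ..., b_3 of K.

Fix the vertex order 0 < 1 < 2 < 3 and write every simplex with vertices in increasing order. Then dim K = 3 and the simplices of K are:

  0-simplices (4): [0], [1], [2], [3]
  1-simplices (6): [0,1], [0,2], [0,3], [1,2], [1,3], [2,3]
  2-simplices (4): [0,1,2], [0,1,3], [0,2,3], [1,2,3]
  3-simplices (1): [0,1,2,3]

so the chain groups are C_0 ≅ Z^4, C_1 ≅ Z^6, C_2 ≅ Z^4, C_3 ≅ Z^1.

The boundary map ∂_1: C_1 → C_0 maps an edge to its endpoints' difference, ∂[p,q] = q − p.
As a 4×6 matrix over Z this has rank 3, with invariant factors (1,1,1).

Boundary ∂_2: C_2 → C_1 sends each 2-simplex [p,q,r] to [q,r] − [p,r] + [p,q]. For instance
  ∂[0,1,2] = [1,2] − [0,2] + [0,1],
  ∂[1,2,3] = [2,3] − [1,3] + [1,2].
As a 6×4 matrix over Z this has rank 3, with invariant factors (1,1,1).

The boundary map ∂_3: C_3 → C_2 sends each 3-simplex σ to the alternating sum Σ_i (−1)^i (σ with its i-th vertex removed). For instance
  ∂[0,1,2,3] = [1,2,3] − [0,2,3] + [0,1,3] − [0,1,2].
This gives a 4×1 integer matrix of rank 1; reducing to Smith normal form yields diagonal entries (1).

From H_k ≅ ker(∂_k) / im(∂_{k+1}) we obtain:

  H_0: rank C_0 − rank ∂_1 = 4 − 3 = 1, and the invariant factors of ∂_1 are all 1, so H_0 = Z.
  H_1: rank ker ∂_1 − rank ∂_2 = (6 − 3) − 3 = 0, and the invariant factors of ∂_2 are all 1, so H_1 = 0.
  H_2: rank ker ∂_2 − rank ∂_3 = (4 − 3) − 1 = 0, and the invariant factors of ∂_3 are all 1, so H_2 = 0.
  H_3: rank ker ∂_3 − rank ∂_4 = (1 − 1) − 0 = 0, and there is no ∂_4, so H_3 = 0.

Hence the Betti numbers are b_0 = 1, b_1 = 0, b_2 = 0, b_3 = 0.

b_0 = 1, b_1 = 0, b_2 = 0, b_3 = 0.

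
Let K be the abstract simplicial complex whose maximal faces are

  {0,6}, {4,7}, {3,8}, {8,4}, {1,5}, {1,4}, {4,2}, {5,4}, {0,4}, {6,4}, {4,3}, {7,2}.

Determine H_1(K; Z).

H_1 ≅ Z^4.

K has 9 vertices, 12 edges.
rank ∂_1 = 8, rank ∂_2 = 0 ⇒ b_1 = 12 − 8 − 0 = 4. So H_1 = Z^4.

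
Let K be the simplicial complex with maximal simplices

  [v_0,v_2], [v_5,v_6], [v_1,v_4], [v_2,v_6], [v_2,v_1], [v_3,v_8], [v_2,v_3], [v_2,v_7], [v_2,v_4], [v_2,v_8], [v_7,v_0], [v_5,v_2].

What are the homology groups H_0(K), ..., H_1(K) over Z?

We work with the vertex ordering v_0 < v_1 < v_2 < v_3 < v_4 < v_5 < v_6 < v_7 < v_8. The simplices of K, each written with vertices in increasing order, are:

  0-simplices (9): [v_0], [v_1], [v_2], [v_3], [v_4], [v_5], [v_6], [v_7], [v_8]
  1-simplices (12): [v_0,v_2], [v_0,v_7], [v_1,v_2], [v_1,v_4], [v_2,v_3], [v_2,v_4], [v_2,v_5], [v_2,v_6], [v_2,v_7], [v_2,v_8], [v_3,v_8], [v_5,v_6]

Hence C_0 ≅ Z^9, C_1 ≅ Z^12.

Boundary ∂_1: C_1 → C_0 sends each edge [p,q] (with p < q) to q − p. For instance
  ∂[v_2,v_4] = [v_4] − [v_2].
The 9×12 boundary matrix has rank 8 and Smith normal form diag(1,1,1,1,1,1,1,1).

Reading off H_k = ker ∂_k / im ∂_{k+1}:

  H_0: rank C_0 − rank ∂_1 = 9 − 8 = 1, and the invariant factors of ∂_1 are all 1, so H_0 = Z.
  H_1: rank ker ∂_1 − rank ∂_2 = (12 − 8) − 0 = 4, and there is no ∂_2, so H_1 = Z^4.

H_0 = Z,  H_1 = Z^4.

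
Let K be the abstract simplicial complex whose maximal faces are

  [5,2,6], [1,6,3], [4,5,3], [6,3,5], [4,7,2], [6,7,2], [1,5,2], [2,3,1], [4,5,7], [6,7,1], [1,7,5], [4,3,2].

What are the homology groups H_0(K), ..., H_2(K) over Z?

We work with the vertex ordering 1 < 2 < 3 < 4 < 5 < 6 < 7. The simplices of K, each written with vertices in increasing order, are:

  0-simplices (7): [1], [2], [3], [4], [5], [6], [7]
  1-simplices (18): [1,2], [1,3], [1,5], [1,6], [1,7], [2,3], [2,4], [2,5], [2,6], [2,7], [3,4], [3,5], [3,6], [4,5], [4,7], [5,6], [5,7], [6,7]
  2-simplices (12): [1,2,3], [1,2,5], [1,3,6], [1,5,7], [1,6,7], [2,3,4], [2,4,7], [2,5,6], [2,6,7], [3,4,5], [3,5,6], [4,5,7]

giving chain groups C_0 ≅ Z^7, C_1 ≅ Z^18, C_2 ≅ Z^12.

Boundary ∂_1: C_1 → C_0 maps an edge to its endpoints' difference, ∂[p,q] = q − p.
The 7×18 boundary matrix has rank 6 and Smith normal form diag(1,1,1,1,1,1).

∂_2: C_2 → C_1 acts by ∂[p,q,r] = [q,r] − [p,r] + [p,q]. For instance
  ∂[3,4,5] = [4,5] − [3,5] + [3,4],
  ∂[2,3,4] = [3,4] − [2,4] + [2,3].
This gives a 18×12 integer matrix of rank 12; reducing to Smith normal form yields diagonal entries (1,1,1,1,1,1,1,1,1,1,1,2).

Now H_k = ker ∂_k / im ∂_{k+1}, so:

  H_0: rank C_0 − rank ∂_1 = 7 − 6 = 1, and the invariant factors of ∂_1 are all 1, so H_0 ≅ Z.
  H_1: rank ker ∂_1 − rank ∂_2 = (18 − 6) − 12 = 0, and ∂_2 has invariant factor 2 > 1, so H_1 ≅ Z/2.
  H_2: rank ker ∂_2 − rank ∂_3 = (12 − 12) − 0 = 0, and there is no ∂_3, so H_2 ≅ 0.

H_0 ≅ Z,  H_1 ≅ Z/2,  H_2 = 0.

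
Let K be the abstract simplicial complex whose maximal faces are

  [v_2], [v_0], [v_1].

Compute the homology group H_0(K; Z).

Order the vertices as v_0 < v_1 < v_2. Listing each simplex with vertices in this order, K has dimension 0 with simplices:

  0-simplices (3): [v_0], [v_1], [v_2]

giving chain groups C_0 ≅ Z^3.

From H_k ≅ ker(∂_k) / im(∂_{k+1}) we obtain:

  H_0: rank C_0 − rank ∂_1 = 3 − 0 = 3, and there is no ∂_1, so H_0 ≅ Z^3.

H_0 = Z^3.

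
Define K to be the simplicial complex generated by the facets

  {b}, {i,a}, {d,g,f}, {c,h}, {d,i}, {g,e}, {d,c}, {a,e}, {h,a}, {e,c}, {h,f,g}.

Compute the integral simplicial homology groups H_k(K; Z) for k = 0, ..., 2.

H_0 = Z^2,  H_1 = Z^4,  H_2 = 0.

K has 9 vertices, 13 edges, 2 triangles.
rank ∂_0 = 0, rank ∂_1 = 7 ⇒ b_0 = 9 − 0 − 7 = 2; all invariant factors of ∂_1 are 1 so no torsion. So H_0 = Z^2.
rank ∂_1 = 7, rank ∂_2 = 2 ⇒ b_1 = 13 − 7 − 2 = 4; all invariant factors of ∂_2 are 1 so no torsion. So H_1 = Z^4.
rank ∂_2 = 2, rank ∂_3 = 0 ⇒ b_2 = 2 − 2 − 0 = 0. So H_2 = 0.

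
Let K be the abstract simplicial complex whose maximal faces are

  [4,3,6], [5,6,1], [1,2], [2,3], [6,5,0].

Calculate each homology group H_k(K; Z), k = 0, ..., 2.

H_0 ≅ Z,  H_1 ≅ Z,  H_2 = 0.

Order the vertices as 0 < 1 < 2 < 3 < 4 < 5 < 6. Listing each simplex with vertices in this order, K has dimension 2 with simplices:

  0-simplices (7): [0], [1], [2], [3], [4], [5], [6]
  1-simplices (10): [0,5], [0,6], [1,2], [1,5], [1,6], [2,3], [3,4], [3,6], [4,6], [5,6]
  2-simplices (3): [0,5,6], [1,5,6], [3,4,6]

giving chain groups C_0 ≅ Z^7, C_1 ≅ Z^10, C_2 ≅ Z^3.

Boundary ∂_1: C_1 → C_0 maps an edge to its endpoints' difference, ∂[p,q] = q − p. For instance
  ∂[2,3] = [3] − [2].
The resulting 7×10 matrix has rank 6, and its Smith normal form has invariant factors (1,1,1,1,1,1).

∂_2: C_2 → C_1 sends each 2-simplex [p,q,r] to [q,r] − [p,r] + [p,q]. For instance
  ∂[0,5,6] = [5,6] − [0,6] + [0,5],
  ∂[3,4,6] = [4,6] − [3,6] + [3,4].
The resulting 10×3 matrix has rank 3, and its Smith normal form has invariant factors (1,1,1).

Reading off H_k = ker ∂_k / im ∂_{k+1}:

  H_0: rank C_0 − rank ∂_1 = 7 − 6 = 1, and the invariant factors of ∂_1 are all 1, so H_0 ≅ Z.
  H_1: rank ker ∂_1 − rank ∂_2 = (10 − 6) − 3 = 1, and the invariant factors of ∂_2 are all 1, so H_1 ≅ Z.
  H_2: rank ker ∂_2 − rank ∂_3 = (3 − 3) − 0 = 0, and there is no ∂_3, so H_2 ≅ 0.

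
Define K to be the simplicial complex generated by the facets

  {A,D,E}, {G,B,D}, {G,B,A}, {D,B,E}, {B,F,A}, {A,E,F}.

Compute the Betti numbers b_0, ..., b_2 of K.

b_0 = 1, b_1 = 1, b_2 = 0.

Order the vertices as A < B < D < E < F < G. Listing each simplex with vertices in this order, K has dimension 2 with simplices:

  0-simplices (6): A, B, D, E, F, G
  1-simplices (12): AB, AD, AE, AF, AG, BD, BE, BF, BG, DE, DG, EF
  2-simplices (6): ABF, ABG, ADE, AEF, BDE, BDG

so the chain groups are C_0 ≅ Z^6, C_1 ≅ Z^12, C_2 ≅ Z^6.

Boundary ∂_1: C_1 → C_0 maps an edge to its endpoints' difference, ∂[p,q] = q − p.
This gives a 6×12 integer matrix of rank 5; reducing to Smith normal form yields diagonal entries (1,1,1,1,1).

The boundary map ∂_2: C_2 → C_1 sends each 2-simplex [p,q,r] to [q,r] − [p,r] + [p,q]. For instance
  ∂ABG = BG − AG + AB,
  ∂ADE = DE − AE + AD.
As a 12×6 matrix over Z this has rank 6, with invariant factors (1,1,1,1,1,1).

Reading off H_k = ker ∂_k / im ∂_{k+1}:

  H_0: rank C_0 − rank ∂_1 = 6 − 5 = 1, and the invariant factors of ∂_1 are all 1, so H_0 = Z.
  H_1: rank ker ∂_1 − rank ∂_2 = (12 − 5) − 6 = 1, and the invariant factors of ∂_2 are all 1, so H_1 = Z.
  H_2: rank ker ∂_2 − rank ∂_3 = (6 − 6) − 0 = 0, and there is no ∂_3, so H_2 = 0.

Hence the Betti numbers are b_0 = 1, b_1 = 1, b_2 = 0.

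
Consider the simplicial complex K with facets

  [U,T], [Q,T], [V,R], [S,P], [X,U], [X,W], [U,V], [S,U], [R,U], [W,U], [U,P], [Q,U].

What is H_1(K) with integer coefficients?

H_1 ≅ Z^4.

Fix the vertex order P < Q < R < S < T < U < V < W < X and write every simplex with vertices in increasing order. Then dim K = 1 and the simplices of K are:

  0-simplices (9): P, Q, R, S, T, U, V, W, X
  1-simplices (12): PS, PU, QT, QU, RU, RV, SU, TU, UV, UW, UX, WX

so the chain groups are C_0 ≅ Z^9, C_1 ≅ Z^12.

Boundary ∂_1: C_1 → C_0 sends each edge [p,q] (with p < q) to q − p.
As a 9×12 matrix over Z this has rank 8, with invariant factors (1,1,1,1,1,1,1,1).

Reading off H_k = ker ∂_k / im ∂_{k+1}:

  H_1: rank ker ∂_1 − rank ∂_2 = (12 − 8) − 0 = 4, and there is no ∂_2, so H_1 = Z^4.

(K is a triangulation of a wedge of 4 circles.)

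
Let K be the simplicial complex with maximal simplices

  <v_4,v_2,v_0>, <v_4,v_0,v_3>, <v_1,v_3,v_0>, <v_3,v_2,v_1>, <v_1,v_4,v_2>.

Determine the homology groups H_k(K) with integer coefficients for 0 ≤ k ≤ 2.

Take the total order v_0 < v_1 < v_2 < v_3 < v_4 on the vertex set. Then K (dimension 2) consists of the simplices:

  0-simplices (5): [v_0], [v_1], [v_2], [v_3], [v_4]
  1-simplices (10): [v_0,v_1], [v_0,v_2], [v_0,v_3], [v_0,v_4], [v_1,v_2], [v_1,v_3], [v_1,v_4], [v_2,v_3], [v_2,v_4], [v_3,v_4]
  2-simplices (5): [v_0,v_1,v_3], [v_0,v_2,v_4], [v_0,v_3,v_4], [v_1,v_2,v_3], [v_1,v_2,v_4]

Hence C_0 ≅ Z^5, C_1 ≅ Z^10, C_2 ≅ Z^5.

The boundary map ∂_1: C_1 → C_0 is given by ∂[p,q] = [q] − [p]. For instance
  ∂[v_0,v_1] = [v_1] − [v_0].
As a 5×10 matrix over Z this has rank 4, with invariant factors (1,1,1,1).

∂_2: C_2 → C_1 sends each 2-simplex [p,q,r] to [q,r] − [p,r] + [p,q]. For instance
  ∂[v_0,v_3,v_4] = [v_3,v_4] − [v_0,v_4] + [v_0,v_3],
  ∂[v_0,v_1,v_3] = [v_1,v_3] − [v_0,v_3] + [v_0,v_1].
As a 10×5 matrix over Z this has rank 5, with invariant factors (1,1,1,1,1).

Now H_k = ker ∂_k / im ∂_{k+1}, so:

  H_0: rank C_0 − rank ∂_1 = 5 − 4 = 1, and the invariant factors of ∂_1 are all 1, so H_0 = Z.
  H_1: rank ker ∂_1 − rank ∂_2 = (10 − 4) − 5 = 1, and the invariant factors of ∂_2 are all 1, so H_1 = Z.
  H_2: rank ker ∂_2 − rank ∂_3 = (5 − 5) − 0 = 0, and there is no ∂_3, so H_2 = 0.

As a check, the Euler characteristic is 5 − 10 + 5 = 0, which agrees with 1 − 1 + 0 = 0.

H_0 = Z,  H_1 = Z,  H_2 = 0.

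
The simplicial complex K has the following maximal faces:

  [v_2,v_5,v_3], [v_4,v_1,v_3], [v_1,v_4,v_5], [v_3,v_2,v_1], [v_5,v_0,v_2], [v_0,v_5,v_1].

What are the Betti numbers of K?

Fix the vertex order v_0 < v_1 < v_2 < v_3 < v_4 < v_5 and write every simplex with vertices in increasing order. Then dim K = 2 and the simplices of K are:

  0-simplices (6): [v_0], [v_1], [v_2], [v_3], [v_4], [v_5]
  1-simplices (12): [v_0,v_1], [v_0,v_2], [v_0,v_5], [v_1,v_2], [v_1,v_3], [v_1,v_4], [v_1,v_5], [v_2,v_3], [v_2,v_5], [v_3,v_4], [v_3,v_5], [v_4,v_5]
  2-simplices (6): [v_0,v_1,v_5], [v_0,v_2,v_5], [v_1,v_2,v_3], [v_1,v_3,v_4], [v_1,v_4,v_5], [v_2,v_3,v_5]

giving chain groups C_0 ≅ Z^6, C_1 ≅ Z^12, C_2 ≅ Z^6.

∂_1: C_1 → C_0 maps an edge to its endpoints' difference, ∂[p,q] = q − p. For instance
  ∂[v_1,v_3] = [v_3] − [v_1].
The 6×12 boundary matrix has rank 5 and Smith normal form diag(1,1,1,1,1).

Boundary ∂_2: C_2 → C_1 sends each 2-simplex [p,q,r] to [q,r] − [p,r] + [p,q]. For instance
  ∂[v_1,v_4,v_5] = [v_4,v_5] − [v_1,v_5] + [v_1,v_4],
  ∂[v_1,v_3,v_4] = [v_3,v_4] − [v_1,v_4] + [v_1,v_3].
The 12×6 boundary matrix has rank 6 and Smith normal form diag(1,1,1,1,1,1).

Reading off H_k = ker ∂_k / im ∂_{k+1}:

  H_0: rank C_0 − rank ∂_1 = 6 − 5 = 1, and the invariant factors of ∂_1 are all 1, so H_0 ≅ Z.
  H_1: rank ker ∂_1 − rank ∂_2 = (12 − 5) − 6 = 1, and the invariant factors of ∂_2 are all 1, so H_1 ≅ Z.
  H_2: rank ker ∂_2 − rank ∂_3 = (6 − 6) − 0 = 0, and there is no ∂_3, so H_2 ≅ 0.

Hence the Betti numbers are b_0 = 1, b_1 = 1, b_2 = 0.

b_0 = 1, b_1 = 1, b_2 = 0.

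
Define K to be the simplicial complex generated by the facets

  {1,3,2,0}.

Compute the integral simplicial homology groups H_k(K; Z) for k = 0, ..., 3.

H_0 = Z,  H_1 = 0,  H_2 = 0,  H_3 = 0.

Fix the vertex order 0 < 1 < 2 < 3 and write every simplex with vertices in increasing order. Then dim K = 3 and the simplices of K are:

  0-simplices (4): [0], [1], [2], [3]
  1-simplices (6): [0,1], [0,2], [0,3], [1,2], [1,3], [2,3]
  2-simplices (4): [0,1,2], [0,1,3], [0,2,3], [1,2,3]
  3-simplices (1): [0,1,2,3]

so the chain groups are C_0 ≅ Z^4, C_1 ≅ Z^6, C_2 ≅ Z^4, C_3 ≅ Z^1.

Boundary ∂_1: C_1 → C_0 sends each edge [p,q] (with p < q) to q − p.
This gives a 4×6 integer matrix of rank 3; reducing to Smith normal form yields diagonal entries (1,1,1).

∂_2: C_2 → C_1 acts by ∂[p,q,r] = [q,r] − [p,r] + [p,q]. For instance
  ∂[0,1,3] = [1,3] − [0,3] + [0,1],
  ∂[0,1,2] = [1,2] − [0,2] + [0,1].
The resulting 6×4 matrix has rank 3, and its Smith normal form has invariant factors (1,1,1).

Boundary ∂_3: C_3 → C_2 sends each 3-simplex σ to the alternating sum Σ_i (−1)^i (σ with its i-th vertex removed). For instance
  ∂[0,1,2,3] = [1,2,3] − [0,2,3] + [0,1,3] − [0,1,2].
As a 4×1 matrix over Z this has rank 1, with invariant factors (1).

Computing H_k = (kernel of ∂_k) / (image of ∂_{k+1}):

  H_0: rank C_0 − rank ∂_1 = 4 − 3 = 1, and the invariant factors of ∂_1 are all 1, so H_0 ≅ Z.
  H_1: rank ker ∂_1 − rank ∂_2 = (6 − 3) − 3 = 0, and the invariant factors of ∂_2 are all 1, so H_1 ≅ 0.
  H_2: rank ker ∂_2 − rank ∂_3 = (4 − 3) − 1 = 0, and the invariant factors of ∂_3 are all 1, so H_2 ≅ 0.
  H_3: rank ker ∂_3 − rank ∂_4 = (1 − 1) − 0 = 0, and there is no ∂_4, so H_3 ≅ 0.

(K is a triangulation of the 3-simplex.)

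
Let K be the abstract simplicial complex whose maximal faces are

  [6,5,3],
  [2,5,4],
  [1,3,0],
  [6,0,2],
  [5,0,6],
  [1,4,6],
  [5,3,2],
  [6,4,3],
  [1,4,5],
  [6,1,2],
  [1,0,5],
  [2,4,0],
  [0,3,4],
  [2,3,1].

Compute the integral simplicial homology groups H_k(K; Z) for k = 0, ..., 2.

K has 7 vertices, 21 edges, 14 triangles.
rank ∂_0 = 0, rank ∂_1 = 6 ⇒ b_0 = 7 − 0 − 6 = 1; all invariant factors of ∂_1 are 1 so no torsion. So H_0 ≅ Z.
rank ∂_1 = 6, rank ∂_2 = 13 ⇒ b_1 = 21 − 6 − 13 = 2; all invariant factors of ∂_2 are 1 so no torsion. So H_1 ≅ Z^2.
rank ∂_2 = 13, rank ∂_3 = 0 ⇒ b_2 = 14 − 13 − 0 = 1. So H_2 ≅ Z.

H_0 ≅ Z,  H_1 ≅ Z^2,  H_2 ≅ Z.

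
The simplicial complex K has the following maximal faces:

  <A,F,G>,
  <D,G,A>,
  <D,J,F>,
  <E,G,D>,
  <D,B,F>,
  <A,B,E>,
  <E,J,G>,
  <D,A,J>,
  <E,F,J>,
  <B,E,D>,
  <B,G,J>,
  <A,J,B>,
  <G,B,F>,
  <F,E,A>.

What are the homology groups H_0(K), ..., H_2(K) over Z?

Order the vertices as A < B < D < E < F < G < J. Listing each simplex with vertices in this order, K has dimension 2 with simplices:

  0-simplices (7): A, B, D, E, F, G, J
  1-simplices (21): AB, AD, AE, AF, AG, AJ, BD, BE, BF, BG, BJ, DE, DF, DG, DJ, EF, EG, EJ, FG, FJ, GJ
  2-simplices (14): ABE, ABJ, ADG, ADJ, AEF, AFG, BDE, BDF, BFG, BGJ, DEG, DFJ, EFJ, EGJ

Hence C_0 ≅ Z^7, C_1 ≅ Z^21, C_2 ≅ Z^14.

∂_1: C_1 → C_0 is given by ∂[p,q] = [q] − [p].
The resulting 7×21 matrix has rank 6, and its Smith normal form has invariant factors (1,1,1,1,1,1).

The boundary map ∂_2: C_2 → C_1 acts by ∂[p,q,r] = [q,r] − [p,r] + [p,q]. For instance
  ∂BFG = FG − BG + BF,
  ∂ADJ = DJ − AJ + AD.
As a 21×14 matrix over Z this has rank 13, with invariant factors (1,1,1,1,1,1,1,1,1,1,1,1,1).

Computing H_k = (kernel of ∂_k) / (image of ∂_{k+1}):

  H_0: rank C_0 − rank ∂_1 = 7 − 6 = 1, and the invariant factors of ∂_1 are all 1, so H_0 ≅ Z.
  H_1: rank ker ∂_1 − rank ∂_2 = (21 − 6) − 13 = 2, and the invariant factors of ∂_2 are all 1, so H_1 ≅ Z^2.
  H_2: rank ker ∂_2 − rank ∂_3 = (14 − 13) − 0 = 1, and there is no ∂_3, so H_2 ≅ Z.

As a check, the Euler characteristic is 7 − 21 + 14 = 0, which agrees with 1 − 2 + 1 = 0.

H_0 ≅ Z,  H_1 ≅ Z^2,  H_2 ≅ Z.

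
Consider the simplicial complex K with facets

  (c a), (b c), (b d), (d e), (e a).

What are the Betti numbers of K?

b_0 = 1, b_1 = 1.

We work with the vertex ordering a < b < c < d < e. The simplices of K, each written with vertices in increasing order, are:

  0-simplices (5): a, b, c, d, e
  1-simplices (5): ac, ae, bc, bd, de

giving chain groups C_0 ≅ Z^5, C_1 ≅ Z^5.

Boundary ∂_1: C_1 → C_0 is given by ∂[p,q] = [q] − [p].
This gives a 5×5 integer matrix of rank 4; reducing to Smith normal form yields diagonal entries (1,1,1,1).

Reading off H_k = ker ∂_k / im ∂_{k+1}:

  H_0: rank C_0 − rank ∂_1 = 5 − 4 = 1, and the invariant factors of ∂_1 are all 1, so H_0 = Z.
  H_1: rank ker ∂_1 − rank ∂_2 = (5 − 4) − 0 = 1, and there is no ∂_2, so H_1 = Z.

As a check, the Euler characteristic is 5 − 5 = 0, which agrees with 1 − 1 = 0.

Hence the Betti numbers are b_0 = 1, b_1 = 1.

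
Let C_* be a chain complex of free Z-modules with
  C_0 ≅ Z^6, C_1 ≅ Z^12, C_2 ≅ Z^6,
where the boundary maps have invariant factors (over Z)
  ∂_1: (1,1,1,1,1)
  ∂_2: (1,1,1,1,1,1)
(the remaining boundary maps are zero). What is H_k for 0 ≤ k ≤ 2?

H_0 = Z,  H_1 = Z,  H_2 = 0.

H_0: b_0 = 6 − 0 − 5 = 1; torsion from ∂_1 factors > 1: none. So H_0 = Z.
H_1: b_1 = 12 − 5 − 6 = 1; torsion from ∂_2 factors > 1: none. So H_1 = Z.
H_2: b_2 = 6 − 6 − 0 = 0; torsion from ∂_3 factors > 1: none. So H_2 = 0.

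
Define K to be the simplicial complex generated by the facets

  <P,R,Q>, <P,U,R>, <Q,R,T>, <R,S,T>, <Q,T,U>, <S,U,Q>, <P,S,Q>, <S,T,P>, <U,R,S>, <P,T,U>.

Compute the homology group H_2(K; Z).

H_2 = 0.

K has 6 vertices, 15 edges, 10 triangles.
rank ∂_2 = 10, rank ∂_3 = 0 ⇒ b_2 = 10 − 10 − 0 = 0. So H_2 = 0.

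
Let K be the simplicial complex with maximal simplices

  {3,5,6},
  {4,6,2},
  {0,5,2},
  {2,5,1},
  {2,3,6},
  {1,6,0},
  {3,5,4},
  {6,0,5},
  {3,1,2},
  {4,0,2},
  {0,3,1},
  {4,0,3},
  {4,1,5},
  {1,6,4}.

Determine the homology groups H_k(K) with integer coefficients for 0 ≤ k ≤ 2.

We work with the vertex ordering 0 < 1 < 2 < 3 < 4 < 5 < 6. The simplices of K, each written with vertices in increasing order, are:

  0-simplices (7): [0], [1], [2], [3], [4], [5], [6]
  1-simplices (21): [0,1], [0,2], [0,3], [0,4], [0,5], [0,6], [1,2], [1,3], [1,4], [1,5], [1,6], [2,3], [2,4], [2,5], [2,6], [3,4], [3,5], [3,6], [4,5], [4,6], [5,6]
  2-simplices (14): [0,1,3], [0,1,6], [0,2,4], [0,2,5], [0,3,4], [0,5,6], [1,2,3], [1,2,5], [1,4,5], [1,4,6], [2,3,6], [2,4,6], [3,4,5], [3,5,6]

giving chain groups C_0 ≅ Z^7, C_1 ≅ Z^21, C_2 ≅ Z^14.

∂_1: C_1 → C_0 sends each edge [p,q] (with p < q) to q − p. For instance
  ∂[3,6] = [6] − [3].
The resulting 7×21 matrix has rank 6, and its Smith normal form has invariant factors (1,1,1,1,1,1).

∂_2: C_2 → C_1 acts by ∂[p,q,r] = [q,r] − [p,r] + [p,q]. For instance
  ∂[0,2,4] = [2,4] − [0,4] + [0,2],
  ∂[0,1,6] = [1,6] − [0,6] + [0,1].
This gives a 21×14 integer matrix of rank 13; reducing to Smith normal form yields diagonal entries (1,1,1,1,1,1,1,1,1,1,1,1,1).

From H_k ≅ ker(∂_k) / im(∂_{k+1}) we obtain:

  H_0: rank C_0 − rank ∂_1 = 7 − 6 = 1, and the invariant factors of ∂_1 are all 1, so H_0 ≅ Z.
  H_1: rank ker ∂_1 − rank ∂_2 = (21 − 6) − 13 = 2, and the invariant factors of ∂_2 are all 1, so H_1 ≅ Z^2.
  H_2: rank ker ∂_2 − rank ∂_3 = (14 − 13) − 0 = 1, and there is no ∂_3, so H_2 ≅ Z.

(K is a triangulation of the torus T^2.)

H_0 ≅ Z,  H_1 ≅ Z^2,  H_2 ≅ Z.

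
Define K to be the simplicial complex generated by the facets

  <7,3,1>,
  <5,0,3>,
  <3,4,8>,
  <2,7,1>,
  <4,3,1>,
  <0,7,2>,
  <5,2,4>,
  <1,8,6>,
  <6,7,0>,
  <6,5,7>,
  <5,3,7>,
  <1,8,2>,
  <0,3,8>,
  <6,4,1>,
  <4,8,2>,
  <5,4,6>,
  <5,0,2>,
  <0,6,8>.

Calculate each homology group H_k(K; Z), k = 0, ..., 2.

H_0 ≅ Z,  H_1 ≅ Z ⊕ Z/2,  H_2 = 0.

Take the total order 0 < 1 < 2 < 3 < 4 < 5 < 6 < 7 < 8 on the vertex set. Then K (dimension 2) consists of the simplices:

  0-simplices (9): [0], [1], [2], [3], [4], [5], [6], [7], [8]
  1-simplices (27): (27 of them)
  2-simplices (18): [0,2,5], [0,2,7], [0,3,5], [0,3,8], [0,6,7], [0,6,8], [1,2,7], [1,2,8], [1,3,4], [1,3,7], [1,4,6], [1,6,8], [2,4,5], [2,4,8], [3,4,8], [3,5,7], [4,5,6], [5,6,7]

so the chain groups are C_0 ≅ Z^9, C_1 ≅ Z^27, C_2 ≅ Z^18.

The boundary map ∂_1: C_1 → C_0 is given by ∂[p,q] = [q] − [p]. For instance
  ∂[0,3] = [3] − [0].
As a 9×27 matrix over Z this has rank 8, with invariant factors (1,1,1,1,1,1,1,1).

∂_2: C_2 → C_1 acts by ∂[p,q,r] = [q,r] − [p,r] + [p,q]. For instance
  ∂[2,4,5] = [4,5] − [2,5] + [2,4],
  ∂[1,3,7] = [3,7] − [1,7] + [1,3].
The 27×18 boundary matrix has rank 18 and Smith normal form diag(1,1,1,1,1,1,1,1,1,1,1,1,1,1,1,1,1,2).

From H_k ≅ ker(∂_k) / im(∂_{k+1}) we obtain:

  H_0: rank C_0 − rank ∂_1 = 9 − 8 = 1, and the invariant factors of ∂_1 are all 1, so H_0 = Z.
  H_1: rank ker ∂_1 − rank ∂_2 = (27 − 8) − 18 = 1, and ∂_2 has invariant factor 2 > 1, so H_1 = Z ⊕ Z/2.
  H_2: rank ker ∂_2 − rank ∂_3 = (18 − 18) − 0 = 0, and there is no ∂_3, so H_2 = 0.

As a check, the Euler characteristic is 9 − 27 + 18 = 0, which agrees with 1 − 1 + 0 = 0.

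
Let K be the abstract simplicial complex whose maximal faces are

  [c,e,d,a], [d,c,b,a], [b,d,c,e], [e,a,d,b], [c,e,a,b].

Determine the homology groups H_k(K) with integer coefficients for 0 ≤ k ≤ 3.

Take the total order a < b < c < d < e on the vertex set. Then K (dimension 3) consists of the simplices:

  0-simplices (5): a, b, c, d, e
  1-simplices (10): ab, ac, ad, ae, bc, bd, be, cd, ce, de
  2-simplices (10): abc, abd, abe, acd, ace, ade, bcd, bce, bde, cde
  3-simplices (5): abcd, abce, abde, acde, bcde

so the chain groups are C_0 ≅ Z^5, C_1 ≅ Z^10, C_2 ≅ Z^10, C_3 ≅ Z^5.

∂_1: C_1 → C_0 sends each edge [p,q] (with p < q) to q − p. For instance
  ∂be = e − b.
This gives a 5×10 integer matrix of rank 4; reducing to Smith normal form yields diagonal entries (1,1,1,1).

The boundary map ∂_2: C_2 → C_1 maps a triangle to the signed sum of its edges. For instance
  ∂bcd = cd − bd + bc,
  ∂abc = bc − ac + ab.
The resulting 10×10 matrix has rank 6, and its Smith normal form has invariant factors (1,1,1,1,1,1).

∂_3: C_3 → C_2 sends each 3-simplex σ to the alternating sum Σ_i (−1)^i (σ with its i-th vertex removed). For instance
  ∂acde = cde − ade + ace − acd,
  ∂abce = bce − ace + abe − abc.
As a 10×5 matrix over Z this has rank 4, with invariant factors (1,1,1,1).

Computing H_k = (kernel of ∂_k) / (image of ∂_{k+1}):

  H_0: rank C_0 − rank ∂_1 = 5 − 4 = 1, and the invariant factors of ∂_1 are all 1, so H_0 = Z.
  H_1: rank ker ∂_1 − rank ∂_2 = (10 − 4) − 6 = 0, and the invariant factors of ∂_2 are all 1, so H_1 = 0.
  H_2: rank ker ∂_2 − rank ∂_3 = (10 − 6) − 4 = 0, and the invariant factors of ∂_3 are all 1, so H_2 = 0.
  H_3: rank ker ∂_3 − rank ∂_4 = (5 − 4) − 0 = 1, and there is no ∂_4, so H_3 = Z.

As a check, the Euler characteristic is 5 − 10 + 10 − 5 = 0, which agrees with 1 − 0 + 0 − 1 = 0.
(K is a triangulation of the 3-sphere S^3.)

H_0 = Z,  H_1 = 0,  H_2 = 0,  H_3 = Z.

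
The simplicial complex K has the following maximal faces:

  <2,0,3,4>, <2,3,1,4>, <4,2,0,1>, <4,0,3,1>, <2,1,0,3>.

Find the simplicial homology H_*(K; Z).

H_0 = Z,  H_1 = 0,  H_2 = 0,  H_3 = Z.

Take the total order 0 < 1 < 2 < 3 < 4 on the vertex set. Then K (dimension 3) consists of the simplices:

  0-simplices (5): [0], [1], [2], [3], [4]
  1-simplices (10): [0,1], [0,2], [0,3], [0,4], [1,2], [1,3], [1,4], [2,3], [2,4], [3,4]
  2-simplices (10): [0,1,2], [0,1,3], [0,1,4], [0,2,3], [0,2,4], [0,3,4], [1,2,3], [1,2,4], [1,3,4], [2,3,4]
  3-simplices (5): [0,1,2,3], [0,1,2,4], [0,1,3,4], [0,2,3,4], [1,2,3,4]

Hence C_0 ≅ Z^5, C_1 ≅ Z^10, C_2 ≅ Z^10, C_3 ≅ Z^5.

Boundary ∂_1: C_1 → C_0 maps an edge to its endpoints' difference, ∂[p,q] = q − p. For instance
  ∂[0,2] = [2] − [0].
This gives a 5×10 integer matrix of rank 4; reducing to Smith normal form yields diagonal entries (1,1,1,1).

The boundary map ∂_2: C_2 → C_1 sends each 2-simplex [p,q,r] to [q,r] − [p,r] + [p,q]. For instance
  ∂[0,1,4] = [1,4] − [0,4] + [0,1],
  ∂[0,1,2] = [1,2] − [0,2] + [0,1].
As a 10×10 matrix over Z this has rank 6, with invariant factors (1,1,1,1,1,1).

The boundary map ∂_3: C_3 → C_2 sends each 3-simplex σ to the alternating sum Σ_i (−1)^i (σ with its i-th vertex removed). For instance
  ∂[1,2,3,4] = [2,3,4] − [1,3,4] + [1,2,4] − [1,2,3],
  ∂[0,1,2,3] = [1,2,3] − [0,2,3] + [0,1,3] − [0,1,2].
This gives a 10×5 integer matrix of rank 4; reducing to Smith normal form yields diagonal entries (1,1,1,1).

Computing H_k = (kernel of ∂_k) / (image of ∂_{k+1}):

  H_0: rank C_0 − rank ∂_1 = 5 − 4 = 1, and the invariant factors of ∂_1 are all 1, so H_0 = Z.
  H_1: rank ker ∂_1 − rank ∂_2 = (10 − 4) − 6 = 0, and the invariant factors of ∂_2 are all 1, so H_1 = 0.
  H_2: rank ker ∂_2 − rank ∂_3 = (10 − 6) − 4 = 0, and the invariant factors of ∂_3 are all 1, so H_2 = 0.
  H_3: rank ker ∂_3 − rank ∂_4 = (5 − 4) − 0 = 1, and there is no ∂_4, so H_3 = Z.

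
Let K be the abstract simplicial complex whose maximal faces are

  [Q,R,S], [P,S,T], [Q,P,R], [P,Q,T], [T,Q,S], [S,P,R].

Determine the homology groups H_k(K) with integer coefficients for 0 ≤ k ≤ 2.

H_0 = Z,  H_1 = 0,  H_2 = Z.

We work with the vertex ordering P < Q < R < S < T. The simplices of K, each written with vertices in increasing order, are:

  0-simplices (5): P, Q, R, S, T
  1-simplices (9): PQ, PR, PS, PT, QR, QS, QT, RS, ST
  2-simplices (6): PQR, PQT, PRS, PST, QRS, QST

giving chain groups C_0 ≅ Z^5, C_1 ≅ Z^9, C_2 ≅ Z^6.

Boundary ∂_1: C_1 → C_0 maps an edge to its endpoints' difference, ∂[p,q] = q − p. For instance
  ∂PQ = Q − P.
The resulting 5×9 matrix has rank 4, and its Smith normal form has invariant factors (1,1,1,1).

Boundary ∂_2: C_2 → C_1 maps a triangle to the signed sum of its edges. For instance
  ∂QST = ST − QT + QS,
  ∂PQT = QT − PT + PQ.
The 9×6 boundary matrix has rank 5 and Smith normal form diag(1,1,1,1,1).

From H_k ≅ ker(∂_k) / im(∂_{k+1}) we obtain:

  H_0: rank C_0 − rank ∂_1 = 5 − 4 = 1, and the invariant factors of ∂_1 are all 1, so H_0 ≅ Z.
  H_1: rank ker ∂_1 − rank ∂_2 = (9 − 4) − 5 = 0, and the invariant factors of ∂_2 are all 1, so H_1 ≅ 0.
  H_2: rank ker ∂_2 − rank ∂_3 = (6 − 5) − 0 = 1, and there is no ∂_3, so H_2 ≅ Z.

(K is a triangulation of the 2-sphere S^2.)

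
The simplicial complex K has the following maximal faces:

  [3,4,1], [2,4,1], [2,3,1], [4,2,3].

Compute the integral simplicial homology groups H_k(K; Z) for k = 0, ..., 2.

H_0 = Z,  H_1 = 0,  H_2 = Z.

Order the vertices as 1 < 2 < 3 < 4. Listing each simplex with vertices in this order, K has dimension 2 with simplices:

  0-simplices (4): [1], [2], [3], [4]
  1-simplices (6): [1,2], [1,3], [1,4], [2,3], [2,4], [3,4]
  2-simplices (4): [1,2,3], [1,2,4], [1,3,4], [2,3,4]

giving chain groups C_0 ≅ Z^4, C_1 ≅ Z^6, C_2 ≅ Z^4.

Boundary ∂_1: C_1 → C_0 sends each edge [p,q] (with p < q) to q − p. For instance
  ∂[1,2] = [2] − [1].
The 4×6 boundary matrix has rank 3 and Smith normal form diag(1,1,1).

Boundary ∂_2: C_2 → C_1 sends each 2-simplex [p,q,r] to [q,r] − [p,r] + [p,q]. For instance
  ∂[1,3,4] = [3,4] − [1,4] + [1,3],
  ∂[2,3,4] = [3,4] − [2,4] + [2,3].
As a 6×4 matrix over Z this has rank 3, with invariant factors (1,1,1).

Computing H_k = (kernel of ∂_k) / (image of ∂_{k+1}):

  H_0: rank C_0 − rank ∂_1 = 4 − 3 = 1, and the invariant factors of ∂_1 are all 1, so H_0 ≅ Z.
  H_1: rank ker ∂_1 − rank ∂_2 = (6 − 3) − 3 = 0, and the invariant factors of ∂_2 are all 1, so H_1 ≅ 0.
  H_2: rank ker ∂_2 − rank ∂_3 = (4 − 3) − 0 = 1, and there is no ∂_3, so H_2 ≅ Z.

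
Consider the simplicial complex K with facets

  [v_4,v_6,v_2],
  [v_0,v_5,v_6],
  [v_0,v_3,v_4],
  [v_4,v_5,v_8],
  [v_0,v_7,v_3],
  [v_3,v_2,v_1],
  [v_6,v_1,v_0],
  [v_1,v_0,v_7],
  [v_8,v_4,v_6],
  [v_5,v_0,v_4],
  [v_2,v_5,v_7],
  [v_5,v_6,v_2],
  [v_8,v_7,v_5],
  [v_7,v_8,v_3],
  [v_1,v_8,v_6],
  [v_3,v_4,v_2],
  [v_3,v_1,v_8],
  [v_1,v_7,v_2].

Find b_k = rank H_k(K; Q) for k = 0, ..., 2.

b_0 = 1, b_1 = 1, b_2 = 0.

We work with the vertex ordering v_0 < v_1 < v_2 < v_3 < v_4 < v_5 < v_6 < v_7 < v_8. The simplices of K, each written with vertices in increasing order, are:

  0-simplices (9): [v_0], [v_1], [v_2], [v_3], [v_4], [v_5], [v_6], [v_7], [v_8]
  1-simplices (27): (27 of them)
  2-simplices (18): (18 of them)

so the chain groups are C_0 ≅ Z^9, C_1 ≅ Z^27, C_2 ≅ Z^18.

The boundary map ∂_1: C_1 → C_0 sends each edge [p,q] (with p < q) to q − p. For instance
  ∂[v_0,v_4] = [v_4] − [v_0].
The 9×27 boundary matrix has rank 8 and Smith normal form diag(1,1,1,1,1,1,1,1).

Boundary ∂_2: C_2 → C_1 sends each 2-simplex [p,q,r] to [q,r] − [p,r] + [p,q]. For instance
  ∂[v_1,v_2,v_7] = [v_2,v_7] − [v_1,v_7] + [v_1,v_2],
  ∂[v_2,v_4,v_6] = [v_4,v_6] − [v_2,v_6] + [v_2,v_4].
The 27×18 boundary matrix has rank 18 and Smith normal form diag(1,1,1,1,1,1,1,1,1,1,1,1,1,1,1,1,1,2).

Now H_k = ker ∂_k / im ∂_{k+1}, so:

  H_0: rank C_0 − rank ∂_1 = 9 − 8 = 1, and the invariant factors of ∂_1 are all 1, so H_0 ≅ Z.
  H_1: rank ker ∂_1 − rank ∂_2 = (27 − 8) − 18 = 1, and ∂_2 has invariant factor 2 > 1, so H_1 ≅ Z ⊕ Z/2.
  H_2: rank ker ∂_2 − rank ∂_3 = (18 − 18) − 0 = 0, and there is no ∂_3, so H_2 ≅ 0.

Hence the Betti numbers are b_0 = 1, b_1 = 1, b_2 = 0.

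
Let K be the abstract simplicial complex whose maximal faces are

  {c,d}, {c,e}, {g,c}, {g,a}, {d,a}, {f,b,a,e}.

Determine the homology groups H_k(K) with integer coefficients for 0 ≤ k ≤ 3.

H_0 ≅ Z,  H_1 ≅ Z^2,  H_2 = 0,  H_3 = 0.

Take the total order a < b < c < d < e < f < g on the vertex set. Then K (dimension 3) consists of the simplices:

  0-simplices (7): a, b, c, d, e, f, g
  1-simplices (11): ab, ad, ae, af, ag, be, bf, cd, ce, cg, ef
  2-simplices (4): abe, abf, aef, bef
  3-simplices (1): abef

giving chain groups C_0 ≅ Z^7, C_1 ≅ Z^11, C_2 ≅ Z^4, C_3 ≅ Z^1.

Boundary ∂_1: C_1 → C_0 maps an edge to its endpoints' difference, ∂[p,q] = q − p.
This gives a 7×11 integer matrix of rank 6; reducing to Smith normal form yields diagonal entries (1,1,1,1,1,1).

Boundary ∂_2: C_2 → C_1 maps a triangle to the signed sum of its edges. For instance
  ∂abe = be − ae + ab,
  ∂abf = bf − af + ab.
As a 11×4 matrix over Z this has rank 3, with invariant factors (1,1,1).

The boundary map ∂_3: C_3 → C_2 sends each 3-simplex σ to the alternating sum Σ_i (−1)^i (σ with its i-th vertex removed). For instance
  ∂abef = bef − aef + abf − abe.
The 4×1 boundary matrix has rank 1 and Smith normal form diag(1).

From H_k ≅ ker(∂_k) / im(∂_{k+1}) we obtain:

  H_0: rank C_0 − rank ∂_1 = 7 − 6 = 1, and the invariant factors of ∂_1 are all 1, so H_0 = Z.
  H_1: rank ker ∂_1 − rank ∂_2 = (11 − 6) − 3 = 2, and the invariant factors of ∂_2 are all 1, so H_1 = Z^2.
  H_2: rank ker ∂_2 − rank ∂_3 = (4 − 3) − 1 = 0, and the invariant factors of ∂_3 are all 1, so H_2 = 0.
  H_3: rank ker ∂_3 − rank ∂_4 = (1 − 1) − 0 = 0, and there is no ∂_4, so H_3 = 0.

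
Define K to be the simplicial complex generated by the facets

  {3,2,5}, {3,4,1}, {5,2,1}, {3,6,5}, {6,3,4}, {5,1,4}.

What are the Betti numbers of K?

K has 6 vertices, 12 edges, 6 triangles.
rank ∂_0 = 0, rank ∂_1 = 5 ⇒ b_0 = 6 − 0 − 5 = 1; all invariant factors of ∂_1 are 1 so no torsion. So H_0 = Z.
rank ∂_1 = 5, rank ∂_2 = 6 ⇒ b_1 = 12 − 5 − 6 = 1; all invariant factors of ∂_2 are 1 so no torsion. So H_1 = Z.
rank ∂_2 = 6, rank ∂_3 = 0 ⇒ b_2 = 6 − 6 − 0 = 0. So H_2 = 0.

b_0 = 1, b_1 = 1, b_2 = 0.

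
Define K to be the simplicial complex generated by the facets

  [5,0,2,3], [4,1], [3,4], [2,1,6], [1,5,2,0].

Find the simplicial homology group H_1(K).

H_1 = Z.

K has 7 vertices, 13 edges, 8 triangles, 2 3-simplices.
rank ∂_1 = 6, rank ∂_2 = 6 ⇒ b_1 = 13 − 6 − 6 = 1; all invariant factors of ∂_2 are 1 so no torsion. So H_1 ≅ Z.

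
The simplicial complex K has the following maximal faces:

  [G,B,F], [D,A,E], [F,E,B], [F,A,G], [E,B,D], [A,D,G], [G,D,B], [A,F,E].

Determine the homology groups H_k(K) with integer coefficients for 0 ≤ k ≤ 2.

Take the total order A < B < D < E < F < G on the vertex set. Then K (dimension 2) consists of the simplices:

  0-simplices (6): A, B, D, E, F, G
  1-simplices (12): AD, AE, AF, AG, BD, BE, BF, BG, DE, DG, EF, FG
  2-simplices (8): ADE, ADG, AEF, AFG, BDE, BDG, BEF, BFG

giving chain groups C_0 ≅ Z^6, C_1 ≅ Z^12, C_2 ≅ Z^8.

The boundary map ∂_1: C_1 → C_0 sends each edge [p,q] (with p < q) to q − p. For instance
  ∂DE = E − D.
The 6×12 boundary matrix has rank 5 and Smith normal form diag(1,1,1,1,1).

The boundary map ∂_2: C_2 → C_1 acts by ∂[p,q,r] = [q,r] − [p,r] + [p,q]. For instance
  ∂BDE = DE − BE + BD,
  ∂BFG = FG − BG + BF.
This gives a 12×8 integer matrix of rank 7; reducing to Smith normal form yields diagonal entries (1,1,1,1,1,1,1).

Computing H_k = (kernel of ∂_k) / (image of ∂_{k+1}):

  H_0: rank C_0 − rank ∂_1 = 6 − 5 = 1, and the invariant factors of ∂_1 are all 1, so H_0 ≅ Z.
  H_1: rank ker ∂_1 − rank ∂_2 = (12 − 5) − 7 = 0, and the invariant factors of ∂_2 are all 1, so H_1 ≅ 0.
  H_2: rank ker ∂_2 − rank ∂_3 = (8 − 7) − 0 = 1, and there is no ∂_3, so H_2 ≅ Z.

(K is a triangulation of the 2-sphere S^2.)

H_0 = Z,  H_1 = 0,  H_2 = Z.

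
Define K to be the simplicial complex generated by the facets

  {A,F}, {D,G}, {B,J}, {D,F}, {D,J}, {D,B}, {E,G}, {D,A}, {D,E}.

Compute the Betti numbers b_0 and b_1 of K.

Order the vertices as A < B < D < E < F < G < J. Listing each simplex with vertices in this order, K has dimension 1 with simplices:

  0-simplices (7): A, B, D, E, F, G, J
  1-simplices (9): AD, AF, BD, BJ, DE, DF, DG, DJ, EG

Hence C_0 ≅ Z^7, C_1 ≅ Z^9.

∂_1: C_1 → C_0 maps an edge to its endpoints' difference, ∂[p,q] = q − p.
The resulting 7×9 matrix has rank 6, and its Smith normal form has invariant factors (1,1,1,1,1,1).

From H_k ≅ ker(∂_k) / im(∂_{k+1}) we obtain:

  H_0: rank C_0 − rank ∂_1 = 7 − 6 = 1, and the invariant factors of ∂_1 are all 1, so H_0 ≅ Z.
  H_1: rank ker ∂_1 − rank ∂_2 = (9 − 6) − 0 = 3, and there is no ∂_2, so H_1 ≅ Z^3.

(K is a triangulation of a wedge of 3 circles.)

Hence the Betti numbers are b_0 = 1, b_1 = 3.

b_0 = 1, b_1 = 3.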